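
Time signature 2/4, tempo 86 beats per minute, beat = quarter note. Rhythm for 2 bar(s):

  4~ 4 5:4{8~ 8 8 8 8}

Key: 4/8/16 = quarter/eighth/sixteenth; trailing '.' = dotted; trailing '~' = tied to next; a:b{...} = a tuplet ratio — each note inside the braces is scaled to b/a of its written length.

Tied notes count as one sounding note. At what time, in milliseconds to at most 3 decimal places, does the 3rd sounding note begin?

1. 0.0ms @ 0 + 1395.349ms (2)
2. 1395.349ms @ 2 + 558.14ms (4/5)
3. 1953.488ms @ 14/5 + 279.07ms (2/5)
4. 2232.558ms @ 16/5 + 279.07ms (2/5)
5. 2511.628ms @ 18/5 + 279.07ms (2/5)

note 3 onset = 14/5b = 1953.488ms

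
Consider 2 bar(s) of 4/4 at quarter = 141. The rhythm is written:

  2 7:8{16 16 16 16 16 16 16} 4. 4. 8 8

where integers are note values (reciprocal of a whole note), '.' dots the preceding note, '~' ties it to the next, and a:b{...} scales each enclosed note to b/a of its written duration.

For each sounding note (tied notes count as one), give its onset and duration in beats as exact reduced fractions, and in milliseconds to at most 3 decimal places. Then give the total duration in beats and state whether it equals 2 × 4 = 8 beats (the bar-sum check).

1) 0.0ms=0b +851.064ms=2b
2) 851.064ms=2b +121.581ms=2/7b
3) 972.644ms=16/7b +121.581ms=2/7b
4) 1094.225ms=18/7b +121.581ms=2/7b
5) 1215.805ms=20/7b +121.581ms=2/7b
6) 1337.386ms=22/7b +121.581ms=2/7b
7) 1458.967ms=24/7b +121.581ms=2/7b
8) 1580.547ms=26/7b +121.581ms=2/7b
9) 1702.128ms=4b +638.298ms=3/2b
10) 2340.426ms=11/2b +638.298ms=3/2b
11) 2978.723ms=7b +212.766ms=1/2b
12) 3191.489ms=15/2b +212.766ms=1/2b
Σ=8b of 8 (141bpm 4/4) — PASS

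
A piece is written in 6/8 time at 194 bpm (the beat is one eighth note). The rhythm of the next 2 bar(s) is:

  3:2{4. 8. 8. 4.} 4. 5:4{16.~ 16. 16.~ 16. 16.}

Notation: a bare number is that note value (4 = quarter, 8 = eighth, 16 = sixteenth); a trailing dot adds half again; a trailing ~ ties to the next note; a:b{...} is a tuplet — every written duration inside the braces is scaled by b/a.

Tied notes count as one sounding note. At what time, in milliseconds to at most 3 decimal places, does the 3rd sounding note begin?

1. 0.0ms @ 0 + 618.557ms (2)
2. 618.557ms @ 2 + 309.278ms (1)
3. 927.835ms @ 3 + 309.278ms (1)
4. 1237.113ms @ 4 + 618.557ms (2)
5. 1855.67ms @ 6 + 927.835ms (3)
6. 2783.505ms @ 9 + 371.134ms (6/5)
7. 3154.639ms @ 51/5 + 371.134ms (6/5)
8. 3525.773ms @ 57/5 + 185.567ms (3/5)

note 3 onset = 3b = 927.835ms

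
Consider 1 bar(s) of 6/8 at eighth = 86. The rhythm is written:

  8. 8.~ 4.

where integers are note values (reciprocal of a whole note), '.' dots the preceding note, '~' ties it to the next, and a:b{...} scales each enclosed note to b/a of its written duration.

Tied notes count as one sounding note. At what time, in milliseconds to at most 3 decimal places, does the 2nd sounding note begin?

1. 0.0ms @ 0 + 1046.512ms (3/2)
2. 1046.512ms @ 3/2 + 3139.535ms (9/2)

note 2 onset = 3/2b = 1046.512ms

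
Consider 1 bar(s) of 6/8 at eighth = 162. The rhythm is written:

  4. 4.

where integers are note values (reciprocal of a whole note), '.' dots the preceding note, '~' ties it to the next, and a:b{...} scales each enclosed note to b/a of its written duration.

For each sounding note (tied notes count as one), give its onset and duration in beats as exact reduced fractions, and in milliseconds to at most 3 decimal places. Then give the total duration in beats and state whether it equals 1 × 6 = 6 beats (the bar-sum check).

1) 0.0ms=0b +1111.111ms=3b
2) 1111.111ms=3b +1111.111ms=3b
Σ=6b of 6 (162bpm 6/8) — PASS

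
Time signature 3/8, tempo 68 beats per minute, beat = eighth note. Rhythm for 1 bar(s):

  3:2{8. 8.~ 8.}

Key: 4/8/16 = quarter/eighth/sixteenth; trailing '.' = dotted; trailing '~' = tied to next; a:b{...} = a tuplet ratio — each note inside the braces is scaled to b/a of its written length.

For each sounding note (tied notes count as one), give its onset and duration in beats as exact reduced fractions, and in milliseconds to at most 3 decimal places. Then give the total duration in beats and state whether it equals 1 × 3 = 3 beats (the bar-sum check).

1) 0.0ms=0b +882.353ms=1b
2) 882.353ms=1b +1764.706ms=2b
Σ=3b of 3 (68bpm 3/8) — PASS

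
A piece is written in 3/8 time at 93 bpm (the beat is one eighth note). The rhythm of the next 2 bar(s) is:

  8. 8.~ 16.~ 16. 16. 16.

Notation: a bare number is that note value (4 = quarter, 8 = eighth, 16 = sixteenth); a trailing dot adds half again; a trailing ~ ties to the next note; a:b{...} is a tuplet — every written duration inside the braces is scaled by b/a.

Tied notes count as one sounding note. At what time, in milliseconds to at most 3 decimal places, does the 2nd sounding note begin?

note 2 onset = 3/2b = 967.742ms

1. 0.0ms @ 0 + 967.742ms (3/2)
2. 967.742ms @ 3/2 + 1935.484ms (3)
3. 2903.226ms @ 9/2 + 483.871ms (3/4)
4. 3387.097ms @ 21/4 + 483.871ms (3/4)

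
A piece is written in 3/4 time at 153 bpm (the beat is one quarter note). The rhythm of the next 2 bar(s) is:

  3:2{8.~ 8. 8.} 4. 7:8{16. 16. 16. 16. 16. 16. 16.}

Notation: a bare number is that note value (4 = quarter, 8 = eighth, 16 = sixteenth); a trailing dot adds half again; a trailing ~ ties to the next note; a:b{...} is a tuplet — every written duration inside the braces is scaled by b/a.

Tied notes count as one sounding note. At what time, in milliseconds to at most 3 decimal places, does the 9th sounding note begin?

note 9 onset = 36/7b = 2016.807ms

1. 0.0ms @ 0 + 392.157ms (1)
2. 392.157ms @ 1 + 196.078ms (1/2)
3. 588.235ms @ 3/2 + 588.235ms (3/2)
4. 1176.471ms @ 3 + 168.067ms (3/7)
5. 1344.538ms @ 24/7 + 168.067ms (3/7)
6. 1512.605ms @ 27/7 + 168.067ms (3/7)
7. 1680.672ms @ 30/7 + 168.067ms (3/7)
8. 1848.739ms @ 33/7 + 168.067ms (3/7)
9. 2016.807ms @ 36/7 + 168.067ms (3/7)
10. 2184.874ms @ 39/7 + 168.067ms (3/7)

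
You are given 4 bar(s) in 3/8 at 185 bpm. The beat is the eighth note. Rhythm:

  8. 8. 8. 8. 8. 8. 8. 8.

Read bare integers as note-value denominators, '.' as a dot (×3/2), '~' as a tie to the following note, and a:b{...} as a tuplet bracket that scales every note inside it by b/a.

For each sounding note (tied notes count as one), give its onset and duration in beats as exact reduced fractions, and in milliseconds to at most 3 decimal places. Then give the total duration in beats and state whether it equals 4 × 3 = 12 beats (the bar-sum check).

1) 0.0ms=0b +486.486ms=3/2b
2) 486.486ms=3/2b +486.486ms=3/2b
3) 972.973ms=3b +486.486ms=3/2b
4) 1459.459ms=9/2b +486.486ms=3/2b
5) 1945.946ms=6b +486.486ms=3/2b
6) 2432.432ms=15/2b +486.486ms=3/2b
7) 2918.919ms=9b +486.486ms=3/2b
8) 3405.405ms=21/2b +486.486ms=3/2b
Σ=12b of 12 (185bpm 3/8) — PASS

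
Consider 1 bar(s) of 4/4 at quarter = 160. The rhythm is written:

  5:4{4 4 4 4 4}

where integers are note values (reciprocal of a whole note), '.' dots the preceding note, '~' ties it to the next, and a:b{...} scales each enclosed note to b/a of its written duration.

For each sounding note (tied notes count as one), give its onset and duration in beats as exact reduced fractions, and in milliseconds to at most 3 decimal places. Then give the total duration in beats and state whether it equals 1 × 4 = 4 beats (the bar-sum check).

1) 0.0ms=0b +300.0ms=4/5b
2) 300.0ms=4/5b +300.0ms=4/5b
3) 600.0ms=8/5b +300.0ms=4/5b
4) 900.0ms=12/5b +300.0ms=4/5b
5) 1200.0ms=16/5b +300.0ms=4/5b
Σ=4b of 4 (160bpm 4/4) — PASS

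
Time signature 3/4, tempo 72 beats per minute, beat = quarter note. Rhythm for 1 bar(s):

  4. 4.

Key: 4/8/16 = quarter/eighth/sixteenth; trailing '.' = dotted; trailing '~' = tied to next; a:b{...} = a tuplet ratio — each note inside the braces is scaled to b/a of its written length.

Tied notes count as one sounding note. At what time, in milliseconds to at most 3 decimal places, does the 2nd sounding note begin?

note 2 onset = 3/2b = 1250.0ms

1. 0.0ms @ 0 + 1250.0ms (3/2)
2. 1250.0ms @ 3/2 + 1250.0ms (3/2)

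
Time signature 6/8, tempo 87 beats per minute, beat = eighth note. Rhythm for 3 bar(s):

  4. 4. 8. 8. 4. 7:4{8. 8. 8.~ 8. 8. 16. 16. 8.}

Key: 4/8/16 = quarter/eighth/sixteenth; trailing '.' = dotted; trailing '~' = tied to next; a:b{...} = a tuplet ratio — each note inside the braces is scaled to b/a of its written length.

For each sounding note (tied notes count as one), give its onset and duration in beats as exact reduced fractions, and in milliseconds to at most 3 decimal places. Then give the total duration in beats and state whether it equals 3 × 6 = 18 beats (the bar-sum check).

1) 0.0ms=0b +2068.966ms=3b
2) 2068.966ms=3b +2068.966ms=3b
3) 4137.931ms=6b +1034.483ms=3/2b
4) 5172.414ms=15/2b +1034.483ms=3/2b
5) 6206.897ms=9b +2068.966ms=3b
6) 8275.862ms=12b +591.133ms=6/7b
7) 8866.995ms=90/7b +591.133ms=6/7b
8) 9458.128ms=96/7b +1182.266ms=12/7b
9) 10640.394ms=108/7b +591.133ms=6/7b
10) 11231.527ms=114/7b +295.567ms=3/7b
11) 11527.094ms=117/7b +295.567ms=3/7b
12) 11822.66ms=120/7b +591.133ms=6/7b
Σ=18b of 18 (87bpm 6/8) — PASS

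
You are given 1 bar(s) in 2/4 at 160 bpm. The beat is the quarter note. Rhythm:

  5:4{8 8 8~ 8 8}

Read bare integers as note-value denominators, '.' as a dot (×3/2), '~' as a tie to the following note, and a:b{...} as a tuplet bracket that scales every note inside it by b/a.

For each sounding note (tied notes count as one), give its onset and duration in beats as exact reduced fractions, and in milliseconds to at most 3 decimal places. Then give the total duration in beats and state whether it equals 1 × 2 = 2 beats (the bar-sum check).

1) 0.0ms=0b +150.0ms=2/5b
2) 150.0ms=2/5b +150.0ms=2/5b
3) 300.0ms=4/5b +300.0ms=4/5b
4) 600.0ms=8/5b +150.0ms=2/5b
Σ=2b of 2 (160bpm 2/4) — PASS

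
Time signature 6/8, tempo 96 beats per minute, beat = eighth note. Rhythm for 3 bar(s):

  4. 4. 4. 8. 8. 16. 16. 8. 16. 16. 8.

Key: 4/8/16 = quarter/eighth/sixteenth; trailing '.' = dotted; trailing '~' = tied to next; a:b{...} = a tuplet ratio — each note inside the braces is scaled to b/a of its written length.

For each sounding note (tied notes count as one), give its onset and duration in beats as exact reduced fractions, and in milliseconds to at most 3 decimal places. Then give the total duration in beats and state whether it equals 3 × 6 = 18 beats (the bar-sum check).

1) 0.0ms=0b +1875.0ms=3b
2) 1875.0ms=3b +1875.0ms=3b
3) 3750.0ms=6b +1875.0ms=3b
4) 5625.0ms=9b +937.5ms=3/2b
5) 6562.5ms=21/2b +937.5ms=3/2b
6) 7500.0ms=12b +468.75ms=3/4b
7) 7968.75ms=51/4b +468.75ms=3/4b
8) 8437.5ms=27/2b +937.5ms=3/2b
9) 9375.0ms=15b +468.75ms=3/4b
10) 9843.75ms=63/4b +468.75ms=3/4b
11) 10312.5ms=33/2b +937.5ms=3/2b
Σ=18b of 18 (96bpm 6/8) — PASS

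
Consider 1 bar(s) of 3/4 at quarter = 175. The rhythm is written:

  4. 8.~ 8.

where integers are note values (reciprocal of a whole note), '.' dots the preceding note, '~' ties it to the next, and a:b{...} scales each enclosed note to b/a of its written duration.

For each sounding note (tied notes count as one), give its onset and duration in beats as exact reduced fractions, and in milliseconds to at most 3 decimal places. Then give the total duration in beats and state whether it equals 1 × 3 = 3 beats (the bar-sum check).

1) 0.0ms=0b +514.286ms=3/2b
2) 514.286ms=3/2b +514.286ms=3/2b
Σ=3b of 3 (175bpm 3/4) — PASS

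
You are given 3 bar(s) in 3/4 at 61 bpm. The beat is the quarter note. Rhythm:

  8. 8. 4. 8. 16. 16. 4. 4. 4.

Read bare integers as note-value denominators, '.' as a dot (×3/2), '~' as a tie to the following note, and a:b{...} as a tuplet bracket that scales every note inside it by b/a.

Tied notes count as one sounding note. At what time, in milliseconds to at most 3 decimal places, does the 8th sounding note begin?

1. 0.0ms @ 0 + 737.705ms (3/4)
2. 737.705ms @ 3/4 + 737.705ms (3/4)
3. 1475.41ms @ 3/2 + 1475.41ms (3/2)
4. 2950.82ms @ 3 + 737.705ms (3/4)
5. 3688.525ms @ 15/4 + 368.852ms (3/8)
6. 4057.377ms @ 33/8 + 368.852ms (3/8)
7. 4426.23ms @ 9/2 + 1475.41ms (3/2)
8. 5901.639ms @ 6 + 1475.41ms (3/2)
9. 7377.049ms @ 15/2 + 1475.41ms (3/2)

note 8 onset = 6b = 5901.639ms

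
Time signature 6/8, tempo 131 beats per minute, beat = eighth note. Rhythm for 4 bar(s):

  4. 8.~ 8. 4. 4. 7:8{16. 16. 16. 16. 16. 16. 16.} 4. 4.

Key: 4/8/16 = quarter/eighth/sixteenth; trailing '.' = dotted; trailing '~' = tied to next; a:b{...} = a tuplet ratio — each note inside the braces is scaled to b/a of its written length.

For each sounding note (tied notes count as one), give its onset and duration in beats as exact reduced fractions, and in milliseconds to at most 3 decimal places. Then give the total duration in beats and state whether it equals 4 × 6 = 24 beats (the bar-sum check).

1) 0.0ms=0b +1374.046ms=3b
2) 1374.046ms=3b +1374.046ms=3b
3) 2748.092ms=6b +1374.046ms=3b
4) 4122.137ms=9b +1374.046ms=3b
5) 5496.183ms=12b +392.585ms=6/7b
6) 5888.768ms=90/7b +392.585ms=6/7b
7) 6281.352ms=96/7b +392.585ms=6/7b
8) 6673.937ms=102/7b +392.585ms=6/7b
9) 7066.521ms=108/7b +392.585ms=6/7b
10) 7459.106ms=114/7b +392.585ms=6/7b
11) 7851.69ms=120/7b +392.585ms=6/7b
12) 8244.275ms=18b +1374.046ms=3b
13) 9618.321ms=21b +1374.046ms=3b
Σ=24b of 24 (131bpm 6/8) — PASS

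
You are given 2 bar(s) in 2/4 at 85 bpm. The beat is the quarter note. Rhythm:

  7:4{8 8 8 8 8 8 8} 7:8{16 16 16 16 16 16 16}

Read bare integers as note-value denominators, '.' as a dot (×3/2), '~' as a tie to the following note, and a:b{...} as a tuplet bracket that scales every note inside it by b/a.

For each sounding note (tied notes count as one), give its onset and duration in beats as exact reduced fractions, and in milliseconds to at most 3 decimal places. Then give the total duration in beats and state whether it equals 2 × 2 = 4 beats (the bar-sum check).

1) 0.0ms=0b +201.681ms=2/7b
2) 201.681ms=2/7b +201.681ms=2/7b
3) 403.361ms=4/7b +201.681ms=2/7b
4) 605.042ms=6/7b +201.681ms=2/7b
5) 806.723ms=8/7b +201.681ms=2/7b
6) 1008.403ms=10/7b +201.681ms=2/7b
7) 1210.084ms=12/7b +201.681ms=2/7b
8) 1411.765ms=2b +201.681ms=2/7b
9) 1613.445ms=16/7b +201.681ms=2/7b
10) 1815.126ms=18/7b +201.681ms=2/7b
11) 2016.807ms=20/7b +201.681ms=2/7b
12) 2218.487ms=22/7b +201.681ms=2/7b
13) 2420.168ms=24/7b +201.681ms=2/7b
14) 2621.849ms=26/7b +201.681ms=2/7b
Σ=4b of 4 (85bpm 2/4) — PASS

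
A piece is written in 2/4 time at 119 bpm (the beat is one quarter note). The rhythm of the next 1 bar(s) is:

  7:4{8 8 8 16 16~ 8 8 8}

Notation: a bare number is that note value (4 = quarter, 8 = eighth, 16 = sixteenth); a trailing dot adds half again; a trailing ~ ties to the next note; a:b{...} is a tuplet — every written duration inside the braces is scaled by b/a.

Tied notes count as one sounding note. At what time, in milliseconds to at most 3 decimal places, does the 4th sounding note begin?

1. 0.0ms @ 0 + 144.058ms (2/7)
2. 144.058ms @ 2/7 + 144.058ms (2/7)
3. 288.115ms @ 4/7 + 144.058ms (2/7)
4. 432.173ms @ 6/7 + 72.029ms (1/7)
5. 504.202ms @ 1 + 216.086ms (3/7)
6. 720.288ms @ 10/7 + 144.058ms (2/7)
7. 864.346ms @ 12/7 + 144.058ms (2/7)

note 4 onset = 6/7b = 432.173ms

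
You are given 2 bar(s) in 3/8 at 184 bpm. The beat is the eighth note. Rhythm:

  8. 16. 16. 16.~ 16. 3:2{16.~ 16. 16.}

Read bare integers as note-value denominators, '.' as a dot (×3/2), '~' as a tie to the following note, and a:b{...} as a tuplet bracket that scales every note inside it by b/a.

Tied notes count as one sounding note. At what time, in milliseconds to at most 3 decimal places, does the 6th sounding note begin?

1. 0.0ms @ 0 + 489.13ms (3/2)
2. 489.13ms @ 3/2 + 244.565ms (3/4)
3. 733.696ms @ 9/4 + 244.565ms (3/4)
4. 978.261ms @ 3 + 489.13ms (3/2)
5. 1467.391ms @ 9/2 + 326.087ms (1)
6. 1793.478ms @ 11/2 + 163.043ms (1/2)

note 6 onset = 11/2b = 1793.478ms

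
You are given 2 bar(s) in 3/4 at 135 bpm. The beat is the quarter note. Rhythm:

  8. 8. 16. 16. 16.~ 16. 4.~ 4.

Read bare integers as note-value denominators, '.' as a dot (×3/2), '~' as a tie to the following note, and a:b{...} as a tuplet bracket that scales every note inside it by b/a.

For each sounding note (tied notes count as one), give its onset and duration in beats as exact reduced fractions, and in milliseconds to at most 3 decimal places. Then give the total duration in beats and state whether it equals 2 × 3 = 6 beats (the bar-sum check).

1) 0.0ms=0b +333.333ms=3/4b
2) 333.333ms=3/4b +333.333ms=3/4b
3) 666.667ms=3/2b +166.667ms=3/8b
4) 833.333ms=15/8b +166.667ms=3/8b
5) 1000.0ms=9/4b +333.333ms=3/4b
6) 1333.333ms=3b +1333.333ms=3b
Σ=6b of 6 (135bpm 3/4) — PASS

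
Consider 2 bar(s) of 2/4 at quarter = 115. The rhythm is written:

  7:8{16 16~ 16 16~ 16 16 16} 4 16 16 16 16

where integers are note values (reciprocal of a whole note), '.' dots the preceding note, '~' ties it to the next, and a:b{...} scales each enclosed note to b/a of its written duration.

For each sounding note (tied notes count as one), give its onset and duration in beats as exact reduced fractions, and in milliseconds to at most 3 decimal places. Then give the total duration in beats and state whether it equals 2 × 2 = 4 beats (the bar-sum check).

1) 0.0ms=0b +149.068ms=2/7b
2) 149.068ms=2/7b +298.137ms=4/7b
3) 447.205ms=6/7b +298.137ms=4/7b
4) 745.342ms=10/7b +149.068ms=2/7b
5) 894.41ms=12/7b +149.068ms=2/7b
6) 1043.478ms=2b +521.739ms=1b
7) 1565.217ms=3b +130.435ms=1/4b
8) 1695.652ms=13/4b +130.435ms=1/4b
9) 1826.087ms=7/2b +130.435ms=1/4b
10) 1956.522ms=15/4b +130.435ms=1/4b
Σ=4b of 4 (115bpm 2/4) — PASS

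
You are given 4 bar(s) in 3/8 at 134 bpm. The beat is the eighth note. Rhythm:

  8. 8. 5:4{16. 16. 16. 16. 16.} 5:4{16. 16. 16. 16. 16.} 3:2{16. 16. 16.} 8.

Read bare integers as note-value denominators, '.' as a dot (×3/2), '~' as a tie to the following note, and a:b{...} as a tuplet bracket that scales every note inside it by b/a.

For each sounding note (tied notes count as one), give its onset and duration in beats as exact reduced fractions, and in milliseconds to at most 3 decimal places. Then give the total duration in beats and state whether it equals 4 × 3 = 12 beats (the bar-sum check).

1) 0.0ms=0b +671.642ms=3/2b
2) 671.642ms=3/2b +671.642ms=3/2b
3) 1343.284ms=3b +268.657ms=3/5b
4) 1611.94ms=18/5b +268.657ms=3/5b
5) 1880.597ms=21/5b +268.657ms=3/5b
6) 2149.254ms=24/5b +268.657ms=3/5b
7) 2417.91ms=27/5b +268.657ms=3/5b
8) 2686.567ms=6b +268.657ms=3/5b
9) 2955.224ms=33/5b +268.657ms=3/5b
10) 3223.881ms=36/5b +268.657ms=3/5b
11) 3492.537ms=39/5b +268.657ms=3/5b
12) 3761.194ms=42/5b +268.657ms=3/5b
13) 4029.851ms=9b +223.881ms=1/2b
14) 4253.731ms=19/2b +223.881ms=1/2b
15) 4477.612ms=10b +223.881ms=1/2b
16) 4701.493ms=21/2b +671.642ms=3/2b
Σ=12b of 12 (134bpm 3/8) — PASS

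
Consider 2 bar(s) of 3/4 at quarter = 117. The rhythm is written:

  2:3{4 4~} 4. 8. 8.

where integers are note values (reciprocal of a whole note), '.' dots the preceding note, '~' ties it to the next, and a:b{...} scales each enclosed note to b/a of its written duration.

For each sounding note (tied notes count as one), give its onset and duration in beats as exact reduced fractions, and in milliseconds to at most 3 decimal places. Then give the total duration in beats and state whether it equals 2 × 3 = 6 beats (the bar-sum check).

1) 0.0ms=0b +769.231ms=3/2b
2) 769.231ms=3/2b +1538.462ms=3b
3) 2307.692ms=9/2b +384.615ms=3/4b
4) 2692.308ms=21/4b +384.615ms=3/4b
Σ=6b of 6 (117bpm 3/4) — PASS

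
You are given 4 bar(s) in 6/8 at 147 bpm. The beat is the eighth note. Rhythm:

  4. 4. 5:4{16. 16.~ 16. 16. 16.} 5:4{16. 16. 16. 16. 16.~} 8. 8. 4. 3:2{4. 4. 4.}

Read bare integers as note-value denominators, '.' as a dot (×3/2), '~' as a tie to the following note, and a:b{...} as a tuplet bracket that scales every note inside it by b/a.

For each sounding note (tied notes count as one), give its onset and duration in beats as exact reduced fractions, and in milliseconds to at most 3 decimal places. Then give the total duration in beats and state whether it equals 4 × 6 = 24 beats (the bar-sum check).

1) 0.0ms=0b +1224.49ms=3b
2) 1224.49ms=3b +1224.49ms=3b
3) 2448.98ms=6b +244.898ms=3/5b
4) 2693.878ms=33/5b +489.796ms=6/5b
5) 3183.673ms=39/5b +244.898ms=3/5b
6) 3428.571ms=42/5b +244.898ms=3/5b
7) 3673.469ms=9b +244.898ms=3/5b
8) 3918.367ms=48/5b +244.898ms=3/5b
9) 4163.265ms=51/5b +244.898ms=3/5b
10) 4408.163ms=54/5b +244.898ms=3/5b
11) 4653.061ms=57/5b +857.143ms=21/10b
12) 5510.204ms=27/2b +612.245ms=3/2b
13) 6122.449ms=15b +1224.49ms=3b
14) 7346.939ms=18b +816.327ms=2b
15) 8163.265ms=20b +816.327ms=2b
16) 8979.592ms=22b +816.327ms=2b
Σ=24b of 24 (147bpm 6/8) — PASS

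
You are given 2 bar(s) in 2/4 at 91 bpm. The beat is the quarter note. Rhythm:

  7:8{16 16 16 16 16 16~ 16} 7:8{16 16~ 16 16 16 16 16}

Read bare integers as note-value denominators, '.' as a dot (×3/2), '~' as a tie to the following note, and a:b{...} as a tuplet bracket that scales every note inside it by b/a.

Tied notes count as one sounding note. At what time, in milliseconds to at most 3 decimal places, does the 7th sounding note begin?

1. 0.0ms @ 0 + 188.383ms (2/7)
2. 188.383ms @ 2/7 + 188.383ms (2/7)
3. 376.766ms @ 4/7 + 188.383ms (2/7)
4. 565.149ms @ 6/7 + 188.383ms (2/7)
5. 753.532ms @ 8/7 + 188.383ms (2/7)
6. 941.915ms @ 10/7 + 376.766ms (4/7)
7. 1318.681ms @ 2 + 188.383ms (2/7)
8. 1507.064ms @ 16/7 + 376.766ms (4/7)
9. 1883.83ms @ 20/7 + 188.383ms (2/7)
10. 2072.214ms @ 22/7 + 188.383ms (2/7)
11. 2260.597ms @ 24/7 + 188.383ms (2/7)
12. 2448.98ms @ 26/7 + 188.383ms (2/7)

note 7 onset = 2b = 1318.681ms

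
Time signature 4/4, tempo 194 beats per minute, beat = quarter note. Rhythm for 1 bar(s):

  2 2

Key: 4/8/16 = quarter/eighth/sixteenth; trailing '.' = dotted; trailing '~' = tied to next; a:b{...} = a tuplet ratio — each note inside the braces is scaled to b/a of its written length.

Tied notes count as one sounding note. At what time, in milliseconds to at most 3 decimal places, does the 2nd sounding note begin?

note 2 onset = 2b = 618.557ms

1. 0.0ms @ 0 + 618.557ms (2)
2. 618.557ms @ 2 + 618.557ms (2)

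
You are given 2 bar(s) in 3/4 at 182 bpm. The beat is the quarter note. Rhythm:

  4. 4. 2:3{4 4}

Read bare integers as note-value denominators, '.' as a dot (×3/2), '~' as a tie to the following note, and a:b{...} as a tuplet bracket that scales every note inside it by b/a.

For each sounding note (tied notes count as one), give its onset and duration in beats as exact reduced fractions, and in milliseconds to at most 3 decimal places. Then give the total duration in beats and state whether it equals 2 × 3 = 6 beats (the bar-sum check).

1) 0.0ms=0b +494.505ms=3/2b
2) 494.505ms=3/2b +494.505ms=3/2b
3) 989.011ms=3b +494.505ms=3/2b
4) 1483.516ms=9/2b +494.505ms=3/2b
Σ=6b of 6 (182bpm 3/4) — PASS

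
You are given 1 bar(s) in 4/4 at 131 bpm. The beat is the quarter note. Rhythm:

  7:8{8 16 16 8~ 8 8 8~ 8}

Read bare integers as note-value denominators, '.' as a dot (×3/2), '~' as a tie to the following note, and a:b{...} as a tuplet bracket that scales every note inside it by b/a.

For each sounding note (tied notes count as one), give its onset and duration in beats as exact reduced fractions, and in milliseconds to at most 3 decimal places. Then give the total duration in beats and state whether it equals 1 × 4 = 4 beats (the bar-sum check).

1) 0.0ms=0b +261.723ms=4/7b
2) 261.723ms=4/7b +130.862ms=2/7b
3) 392.585ms=6/7b +130.862ms=2/7b
4) 523.446ms=8/7b +523.446ms=8/7b
5) 1046.892ms=16/7b +261.723ms=4/7b
6) 1308.615ms=20/7b +523.446ms=8/7b
Σ=4b of 4 (131bpm 4/4) — PASS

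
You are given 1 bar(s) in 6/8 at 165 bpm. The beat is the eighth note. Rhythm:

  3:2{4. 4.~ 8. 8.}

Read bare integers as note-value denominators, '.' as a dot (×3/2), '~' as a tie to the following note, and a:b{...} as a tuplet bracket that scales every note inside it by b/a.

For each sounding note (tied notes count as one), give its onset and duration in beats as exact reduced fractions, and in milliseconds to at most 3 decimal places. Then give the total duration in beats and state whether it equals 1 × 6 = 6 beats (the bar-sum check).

1) 0.0ms=0b +727.273ms=2b
2) 727.273ms=2b +1090.909ms=3b
3) 1818.182ms=5b +363.636ms=1b
Σ=6b of 6 (165bpm 6/8) — PASS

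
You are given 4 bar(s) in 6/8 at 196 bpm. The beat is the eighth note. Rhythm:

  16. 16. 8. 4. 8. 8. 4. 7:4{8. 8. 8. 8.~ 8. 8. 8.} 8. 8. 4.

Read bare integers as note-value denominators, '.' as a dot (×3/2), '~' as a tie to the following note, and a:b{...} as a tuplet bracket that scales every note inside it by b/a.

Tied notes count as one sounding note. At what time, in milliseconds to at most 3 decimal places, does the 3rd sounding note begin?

note 3 onset = 3/2b = 459.184ms

1. 0.0ms @ 0 + 229.592ms (3/4)
2. 229.592ms @ 3/4 + 229.592ms (3/4)
3. 459.184ms @ 3/2 + 459.184ms (3/2)
4. 918.367ms @ 3 + 918.367ms (3)
5. 1836.735ms @ 6 + 459.184ms (3/2)
6. 2295.918ms @ 15/2 + 459.184ms (3/2)
7. 2755.102ms @ 9 + 918.367ms (3)
8. 3673.469ms @ 12 + 262.391ms (6/7)
9. 3935.86ms @ 90/7 + 262.391ms (6/7)
10. 4198.251ms @ 96/7 + 262.391ms (6/7)
11. 4460.641ms @ 102/7 + 524.781ms (12/7)
12. 4985.423ms @ 114/7 + 262.391ms (6/7)
13. 5247.813ms @ 120/7 + 262.391ms (6/7)
14. 5510.204ms @ 18 + 459.184ms (3/2)
15. 5969.388ms @ 39/2 + 459.184ms (3/2)
16. 6428.571ms @ 21 + 918.367ms (3)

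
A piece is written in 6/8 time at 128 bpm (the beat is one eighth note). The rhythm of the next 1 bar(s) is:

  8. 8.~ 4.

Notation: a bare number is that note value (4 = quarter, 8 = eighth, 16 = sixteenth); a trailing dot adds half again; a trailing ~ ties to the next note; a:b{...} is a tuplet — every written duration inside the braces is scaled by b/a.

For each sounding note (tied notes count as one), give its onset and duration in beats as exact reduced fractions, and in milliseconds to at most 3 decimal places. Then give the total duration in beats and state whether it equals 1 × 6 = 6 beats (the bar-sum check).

1) 0.0ms=0b +703.125ms=3/2b
2) 703.125ms=3/2b +2109.375ms=9/2b
Σ=6b of 6 (128bpm 6/8) — PASS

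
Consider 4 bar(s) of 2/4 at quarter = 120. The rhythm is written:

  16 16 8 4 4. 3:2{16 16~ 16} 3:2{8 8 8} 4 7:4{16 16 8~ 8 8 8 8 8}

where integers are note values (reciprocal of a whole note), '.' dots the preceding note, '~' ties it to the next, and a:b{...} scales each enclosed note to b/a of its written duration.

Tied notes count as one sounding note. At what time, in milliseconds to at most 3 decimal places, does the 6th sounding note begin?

note 6 onset = 7/2b = 1750.0ms

1. 0.0ms @ 0 + 125.0ms (1/4)
2. 125.0ms @ 1/4 + 125.0ms (1/4)
3. 250.0ms @ 1/2 + 250.0ms (1/2)
4. 500.0ms @ 1 + 500.0ms (1)
5. 1000.0ms @ 2 + 750.0ms (3/2)
6. 1750.0ms @ 7/2 + 83.333ms (1/6)
7. 1833.333ms @ 11/3 + 166.667ms (1/3)
8. 2000.0ms @ 4 + 166.667ms (1/3)
9. 2166.667ms @ 13/3 + 166.667ms (1/3)
10. 2333.333ms @ 14/3 + 166.667ms (1/3)
11. 2500.0ms @ 5 + 500.0ms (1)
12. 3000.0ms @ 6 + 71.429ms (1/7)
13. 3071.429ms @ 43/7 + 71.429ms (1/7)
14. 3142.857ms @ 44/7 + 285.714ms (4/7)
15. 3428.571ms @ 48/7 + 142.857ms (2/7)
16. 3571.429ms @ 50/7 + 142.857ms (2/7)
17. 3714.286ms @ 52/7 + 142.857ms (2/7)
18. 3857.143ms @ 54/7 + 142.857ms (2/7)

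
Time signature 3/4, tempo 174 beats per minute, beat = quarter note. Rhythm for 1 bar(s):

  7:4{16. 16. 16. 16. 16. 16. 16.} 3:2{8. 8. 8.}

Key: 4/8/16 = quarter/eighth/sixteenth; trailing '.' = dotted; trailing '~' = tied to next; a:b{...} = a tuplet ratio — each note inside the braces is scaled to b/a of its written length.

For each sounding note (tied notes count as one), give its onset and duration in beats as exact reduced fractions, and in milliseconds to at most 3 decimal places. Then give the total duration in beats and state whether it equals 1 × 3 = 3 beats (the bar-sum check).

1) 0.0ms=0b +73.892ms=3/14b
2) 73.892ms=3/14b +73.892ms=3/14b
3) 147.783ms=3/7b +73.892ms=3/14b
4) 221.675ms=9/14b +73.892ms=3/14b
5) 295.567ms=6/7b +73.892ms=3/14b
6) 369.458ms=15/14b +73.892ms=3/14b
7) 443.35ms=9/7b +73.892ms=3/14b
8) 517.241ms=3/2b +172.414ms=1/2b
9) 689.655ms=2b +172.414ms=1/2b
10) 862.069ms=5/2b +172.414ms=1/2b
Σ=3b of 3 (174bpm 3/4) — PASS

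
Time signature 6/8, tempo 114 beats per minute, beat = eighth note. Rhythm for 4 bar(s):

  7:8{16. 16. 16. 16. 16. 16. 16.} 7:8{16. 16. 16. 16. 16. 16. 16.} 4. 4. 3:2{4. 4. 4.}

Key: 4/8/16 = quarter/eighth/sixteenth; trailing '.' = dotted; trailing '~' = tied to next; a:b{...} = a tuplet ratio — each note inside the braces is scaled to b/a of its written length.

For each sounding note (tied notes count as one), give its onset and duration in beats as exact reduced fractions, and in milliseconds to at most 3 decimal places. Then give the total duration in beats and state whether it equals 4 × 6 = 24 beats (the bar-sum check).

1) 0.0ms=0b +451.128ms=6/7b
2) 451.128ms=6/7b +451.128ms=6/7b
3) 902.256ms=12/7b +451.128ms=6/7b
4) 1353.383ms=18/7b +451.128ms=6/7b
5) 1804.511ms=24/7b +451.128ms=6/7b
6) 2255.639ms=30/7b +451.128ms=6/7b
7) 2706.767ms=36/7b +451.128ms=6/7b
8) 3157.895ms=6b +451.128ms=6/7b
9) 3609.023ms=48/7b +451.128ms=6/7b
10) 4060.15ms=54/7b +451.128ms=6/7b
11) 4511.278ms=60/7b +451.128ms=6/7b
12) 4962.406ms=66/7b +451.128ms=6/7b
13) 5413.534ms=72/7b +451.128ms=6/7b
14) 5864.662ms=78/7b +451.128ms=6/7b
15) 6315.789ms=12b +1578.947ms=3b
16) 7894.737ms=15b +1578.947ms=3b
17) 9473.684ms=18b +1052.632ms=2b
18) 10526.316ms=20b +1052.632ms=2b
19) 11578.947ms=22b +1052.632ms=2b
Σ=24b of 24 (114bpm 6/8) — PASS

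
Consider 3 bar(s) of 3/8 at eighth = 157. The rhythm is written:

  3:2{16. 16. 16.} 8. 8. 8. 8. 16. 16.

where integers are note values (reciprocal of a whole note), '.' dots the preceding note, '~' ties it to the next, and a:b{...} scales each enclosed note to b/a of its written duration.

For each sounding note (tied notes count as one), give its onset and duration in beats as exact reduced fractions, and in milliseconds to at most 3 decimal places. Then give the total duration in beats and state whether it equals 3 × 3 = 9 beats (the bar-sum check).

1) 0.0ms=0b +191.083ms=1/2b
2) 191.083ms=1/2b +191.083ms=1/2b
3) 382.166ms=1b +191.083ms=1/2b
4) 573.248ms=3/2b +573.248ms=3/2b
5) 1146.497ms=3b +573.248ms=3/2b
6) 1719.745ms=9/2b +573.248ms=3/2b
7) 2292.994ms=6b +573.248ms=3/2b
8) 2866.242ms=15/2b +286.624ms=3/4b
9) 3152.866ms=33/4b +286.624ms=3/4b
Σ=9b of 9 (157bpm 3/8) — PASS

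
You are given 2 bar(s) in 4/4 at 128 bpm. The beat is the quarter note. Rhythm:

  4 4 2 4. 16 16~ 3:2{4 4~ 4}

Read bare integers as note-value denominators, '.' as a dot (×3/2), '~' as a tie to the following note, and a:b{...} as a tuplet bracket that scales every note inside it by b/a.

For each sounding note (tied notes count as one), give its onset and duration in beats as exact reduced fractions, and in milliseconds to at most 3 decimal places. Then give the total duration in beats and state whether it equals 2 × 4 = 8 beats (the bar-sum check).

1) 0.0ms=0b +468.75ms=1b
2) 468.75ms=1b +468.75ms=1b
3) 937.5ms=2b +937.5ms=2b
4) 1875.0ms=4b +703.125ms=3/2b
5) 2578.125ms=11/2b +117.188ms=1/4b
6) 2695.312ms=23/4b +429.688ms=11/12b
7) 3125.0ms=20/3b +625.0ms=4/3b
Σ=8b of 8 (128bpm 4/4) — PASS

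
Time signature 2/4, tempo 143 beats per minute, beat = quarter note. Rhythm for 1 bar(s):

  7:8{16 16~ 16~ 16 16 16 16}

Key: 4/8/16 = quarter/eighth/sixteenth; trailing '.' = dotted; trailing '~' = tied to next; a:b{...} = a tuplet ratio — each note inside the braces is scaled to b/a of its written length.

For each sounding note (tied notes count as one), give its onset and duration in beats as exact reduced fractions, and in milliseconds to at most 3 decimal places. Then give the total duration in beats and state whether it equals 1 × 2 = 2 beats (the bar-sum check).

1) 0.0ms=0b +119.88ms=2/7b
2) 119.88ms=2/7b +359.64ms=6/7b
3) 479.52ms=8/7b +119.88ms=2/7b
4) 599.401ms=10/7b +119.88ms=2/7b
5) 719.281ms=12/7b +119.88ms=2/7b
Σ=2b of 2 (143bpm 2/4) — PASS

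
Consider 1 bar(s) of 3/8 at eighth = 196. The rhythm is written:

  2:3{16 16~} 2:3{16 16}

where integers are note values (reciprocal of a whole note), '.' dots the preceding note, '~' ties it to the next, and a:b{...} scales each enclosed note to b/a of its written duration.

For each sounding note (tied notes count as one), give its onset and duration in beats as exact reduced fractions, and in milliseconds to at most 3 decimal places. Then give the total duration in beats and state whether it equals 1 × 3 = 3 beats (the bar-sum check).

1) 0.0ms=0b +229.592ms=3/4b
2) 229.592ms=3/4b +459.184ms=3/2b
3) 688.776ms=9/4b +229.592ms=3/4b
Σ=3b of 3 (196bpm 3/8) — PASS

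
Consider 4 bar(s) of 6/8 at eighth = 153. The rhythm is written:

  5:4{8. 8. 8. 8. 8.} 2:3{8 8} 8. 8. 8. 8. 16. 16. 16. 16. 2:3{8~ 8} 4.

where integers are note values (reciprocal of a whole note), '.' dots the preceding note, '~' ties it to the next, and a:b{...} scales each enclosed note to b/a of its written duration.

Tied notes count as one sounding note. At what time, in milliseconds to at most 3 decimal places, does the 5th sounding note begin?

note 5 onset = 24/5b = 1882.353ms

1. 0.0ms @ 0 + 470.588ms (6/5)
2. 470.588ms @ 6/5 + 470.588ms (6/5)
3. 941.176ms @ 12/5 + 470.588ms (6/5)
4. 1411.765ms @ 18/5 + 470.588ms (6/5)
5. 1882.353ms @ 24/5 + 470.588ms (6/5)
6. 2352.941ms @ 6 + 588.235ms (3/2)
7. 2941.176ms @ 15/2 + 588.235ms (3/2)
8. 3529.412ms @ 9 + 588.235ms (3/2)
9. 4117.647ms @ 21/2 + 588.235ms (3/2)
10. 4705.882ms @ 12 + 588.235ms (3/2)
11. 5294.118ms @ 27/2 + 588.235ms (3/2)
12. 5882.353ms @ 15 + 294.118ms (3/4)
13. 6176.471ms @ 63/4 + 294.118ms (3/4)
14. 6470.588ms @ 33/2 + 294.118ms (3/4)
15. 6764.706ms @ 69/4 + 294.118ms (3/4)
16. 7058.824ms @ 18 + 1176.471ms (3)
17. 8235.294ms @ 21 + 1176.471ms (3)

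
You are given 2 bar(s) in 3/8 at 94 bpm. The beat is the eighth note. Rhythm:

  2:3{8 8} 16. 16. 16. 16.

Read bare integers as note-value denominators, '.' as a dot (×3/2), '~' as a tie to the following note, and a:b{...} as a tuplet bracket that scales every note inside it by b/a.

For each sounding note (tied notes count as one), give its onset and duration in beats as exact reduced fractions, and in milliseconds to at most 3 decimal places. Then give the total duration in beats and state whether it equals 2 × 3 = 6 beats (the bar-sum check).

1) 0.0ms=0b +957.447ms=3/2b
2) 957.447ms=3/2b +957.447ms=3/2b
3) 1914.894ms=3b +478.723ms=3/4b
4) 2393.617ms=15/4b +478.723ms=3/4b
5) 2872.34ms=9/2b +478.723ms=3/4b
6) 3351.064ms=21/4b +478.723ms=3/4b
Σ=6b of 6 (94bpm 3/8) — PASS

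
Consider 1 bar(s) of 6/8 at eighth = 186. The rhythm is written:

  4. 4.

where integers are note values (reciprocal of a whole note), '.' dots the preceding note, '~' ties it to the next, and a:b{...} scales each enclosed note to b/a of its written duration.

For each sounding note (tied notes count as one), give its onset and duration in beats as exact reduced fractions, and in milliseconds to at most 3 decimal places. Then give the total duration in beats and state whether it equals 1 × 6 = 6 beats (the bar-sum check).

1) 0.0ms=0b +967.742ms=3b
2) 967.742ms=3b +967.742ms=3b
Σ=6b of 6 (186bpm 6/8) — PASS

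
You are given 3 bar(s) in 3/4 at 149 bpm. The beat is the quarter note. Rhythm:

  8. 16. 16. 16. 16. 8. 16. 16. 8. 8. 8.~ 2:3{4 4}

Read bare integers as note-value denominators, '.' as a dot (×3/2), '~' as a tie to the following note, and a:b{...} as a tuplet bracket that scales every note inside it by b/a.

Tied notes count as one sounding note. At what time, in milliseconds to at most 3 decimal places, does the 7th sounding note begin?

1. 0.0ms @ 0 + 302.013ms (3/4)
2. 302.013ms @ 3/4 + 151.007ms (3/8)
3. 453.02ms @ 9/8 + 151.007ms (3/8)
4. 604.027ms @ 3/2 + 151.007ms (3/8)
5. 755.034ms @ 15/8 + 151.007ms (3/8)
6. 906.04ms @ 9/4 + 302.013ms (3/4)
7. 1208.054ms @ 3 + 151.007ms (3/8)
8. 1359.06ms @ 27/8 + 151.007ms (3/8)
9. 1510.067ms @ 15/4 + 302.013ms (3/4)
10. 1812.081ms @ 9/2 + 302.013ms (3/4)
11. 2114.094ms @ 21/4 + 906.04ms (9/4)
12. 3020.134ms @ 15/2 + 604.027ms (3/2)

note 7 onset = 3b = 1208.054ms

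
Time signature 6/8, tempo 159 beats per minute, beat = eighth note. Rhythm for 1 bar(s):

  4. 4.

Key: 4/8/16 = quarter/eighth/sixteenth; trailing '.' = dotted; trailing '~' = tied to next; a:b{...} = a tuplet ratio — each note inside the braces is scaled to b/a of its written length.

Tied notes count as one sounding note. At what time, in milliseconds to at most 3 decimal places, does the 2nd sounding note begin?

note 2 onset = 3b = 1132.075ms

1. 0.0ms @ 0 + 1132.075ms (3)
2. 1132.075ms @ 3 + 1132.075ms (3)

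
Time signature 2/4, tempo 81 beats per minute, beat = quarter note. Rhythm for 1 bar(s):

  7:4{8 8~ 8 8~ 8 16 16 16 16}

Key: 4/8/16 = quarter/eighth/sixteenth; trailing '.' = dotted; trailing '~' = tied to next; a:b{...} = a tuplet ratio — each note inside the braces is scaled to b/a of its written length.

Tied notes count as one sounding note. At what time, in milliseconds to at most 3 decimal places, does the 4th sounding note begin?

1. 0.0ms @ 0 + 211.64ms (2/7)
2. 211.64ms @ 2/7 + 423.28ms (4/7)
3. 634.921ms @ 6/7 + 423.28ms (4/7)
4. 1058.201ms @ 10/7 + 105.82ms (1/7)
5. 1164.021ms @ 11/7 + 105.82ms (1/7)
6. 1269.841ms @ 12/7 + 105.82ms (1/7)
7. 1375.661ms @ 13/7 + 105.82ms (1/7)

note 4 onset = 10/7b = 1058.201ms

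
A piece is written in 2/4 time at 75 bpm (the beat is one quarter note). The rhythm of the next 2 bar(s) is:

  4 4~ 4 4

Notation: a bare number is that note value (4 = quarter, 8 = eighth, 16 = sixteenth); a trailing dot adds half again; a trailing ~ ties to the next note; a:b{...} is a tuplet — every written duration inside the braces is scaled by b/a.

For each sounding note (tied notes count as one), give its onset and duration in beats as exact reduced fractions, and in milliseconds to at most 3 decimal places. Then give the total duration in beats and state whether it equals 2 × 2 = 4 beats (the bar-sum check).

1) 0.0ms=0b +800.0ms=1b
2) 800.0ms=1b +1600.0ms=2b
3) 2400.0ms=3b +800.0ms=1b
Σ=4b of 4 (75bpm 2/4) — PASS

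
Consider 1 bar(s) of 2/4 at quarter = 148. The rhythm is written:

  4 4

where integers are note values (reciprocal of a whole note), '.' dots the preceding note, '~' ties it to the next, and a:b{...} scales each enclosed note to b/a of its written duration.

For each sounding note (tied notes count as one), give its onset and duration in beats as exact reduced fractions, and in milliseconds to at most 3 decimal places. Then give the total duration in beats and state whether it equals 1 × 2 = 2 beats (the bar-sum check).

1) 0.0ms=0b +405.405ms=1b
2) 405.405ms=1b +405.405ms=1b
Σ=2b of 2 (148bpm 2/4) — PASS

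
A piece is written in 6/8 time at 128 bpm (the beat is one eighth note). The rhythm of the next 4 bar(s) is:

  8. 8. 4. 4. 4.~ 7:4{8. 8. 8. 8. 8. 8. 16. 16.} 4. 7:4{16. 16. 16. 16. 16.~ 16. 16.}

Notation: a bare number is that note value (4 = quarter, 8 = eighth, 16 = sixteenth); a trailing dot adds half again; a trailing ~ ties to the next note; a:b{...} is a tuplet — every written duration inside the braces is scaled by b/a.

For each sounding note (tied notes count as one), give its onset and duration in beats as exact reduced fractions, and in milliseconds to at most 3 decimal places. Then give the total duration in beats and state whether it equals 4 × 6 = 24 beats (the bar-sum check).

1) 0.0ms=0b +703.125ms=3/2b
2) 703.125ms=3/2b +703.125ms=3/2b
3) 1406.25ms=3b +1406.25ms=3b
4) 2812.5ms=6b +1406.25ms=3b
5) 4218.75ms=9b +1808.036ms=27/7b
6) 6026.786ms=90/7b +401.786ms=6/7b
7) 6428.571ms=96/7b +401.786ms=6/7b
8) 6830.357ms=102/7b +401.786ms=6/7b
9) 7232.143ms=108/7b +401.786ms=6/7b
10) 7633.929ms=114/7b +401.786ms=6/7b
11) 8035.714ms=120/7b +200.893ms=3/7b
12) 8236.607ms=123/7b +200.893ms=3/7b
13) 8437.5ms=18b +1406.25ms=3b
14) 9843.75ms=21b +200.893ms=3/7b
15) 10044.643ms=150/7b +200.893ms=3/7b
16) 10245.536ms=153/7b +200.893ms=3/7b
17) 10446.429ms=156/7b +200.893ms=3/7b
18) 10647.321ms=159/7b +401.786ms=6/7b
19) 11049.107ms=165/7b +200.893ms=3/7b
Σ=24b of 24 (128bpm 6/8) — PASS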